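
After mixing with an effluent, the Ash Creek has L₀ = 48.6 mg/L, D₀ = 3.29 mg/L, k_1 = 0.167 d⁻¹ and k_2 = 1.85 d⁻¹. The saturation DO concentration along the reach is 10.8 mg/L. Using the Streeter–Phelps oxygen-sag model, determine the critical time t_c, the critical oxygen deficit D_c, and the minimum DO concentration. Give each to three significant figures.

t_c = [1/(k_2−k_1)] ln[(k_2/k_1)(1 − D₀(k_2−k_1)/(k_1 L₀))]
= [1/(1.85−0.167)] ln[(1.85/0.167)(1 − 3.29×1.683/(0.167×48.6))]
= (1/1.683) ln[11.08 × 0.3178] = 0.5942 × ln(3.520) = 0.5942 × 1.259 = 0.7478 d.
D_c = (k_1/k_2) L₀ e^(−k_1 t_c) = (0.167/1.85) × 48.6 × e^(−0.167×0.7478) = 0.09027 × 48.6 × 0.8826 = 3.872 mg/L.
Minimum DO = C_s − D_c = 10.8 − 3.872 = 6.928 mg/L.

t_c ≈ 0.748 d; D_c ≈ 3.87 mg/L; min DO ≈ 6.93 mg/L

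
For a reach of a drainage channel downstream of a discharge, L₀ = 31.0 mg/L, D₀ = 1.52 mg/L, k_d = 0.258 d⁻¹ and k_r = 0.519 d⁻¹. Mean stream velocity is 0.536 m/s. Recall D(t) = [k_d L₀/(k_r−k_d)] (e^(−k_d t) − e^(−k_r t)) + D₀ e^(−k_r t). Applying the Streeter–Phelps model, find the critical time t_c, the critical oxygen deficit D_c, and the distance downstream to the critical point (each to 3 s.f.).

At the critical point dD/dt = 0, so k_d L₀ e^(−k_d t) = k_r D. Substituting D(t) from the Streeter–Phelps equation and solving for t gives
t_c = ln[(k_r/k_d)(1 − D₀(k_r−k_d)/(k_d L₀))] / (k_r−k_d).
Here k_r−k_d = 0.2610 d⁻¹ and 1 − D₀(k_r−k_d)/(k_d L₀) = 1 − 1.52×0.2610/(0.258×31.0) = 0.9504, so
t_c = ln(2.012 × 0.9504) / 0.2610 = 0.6481 / 0.2610 = 2.483 d.
L(t_c) = L₀ e^(−k_d t_c) = 31.0 × 0.5270 = 16.34 mg/L, and at the critical point k_r D_c = k_d L, so D_c = (0.258/0.519) × 16.34 = 8.121 mg/L.
x_c = v t_c = 0.536 m/s × 2.483 d × 86400 s/d = 115000 m ≈ 115 km.

t_c ≈ 2.48 d; D_c ≈ 8.12 mg/L; x_c ≈ 115 km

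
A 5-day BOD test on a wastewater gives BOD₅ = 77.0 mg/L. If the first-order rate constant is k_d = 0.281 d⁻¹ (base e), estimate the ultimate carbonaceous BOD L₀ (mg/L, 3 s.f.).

L₀ ≈ 102 mg/L

BOD₅ = L₀(1 − e^(−5k_d)) ⇒ L₀ = BOD₅ / (1 − e^(−5×0.281))
= 77.0 / (1 − 0.2454) = 77.0 / 0.7546 = 102.0 mg/L.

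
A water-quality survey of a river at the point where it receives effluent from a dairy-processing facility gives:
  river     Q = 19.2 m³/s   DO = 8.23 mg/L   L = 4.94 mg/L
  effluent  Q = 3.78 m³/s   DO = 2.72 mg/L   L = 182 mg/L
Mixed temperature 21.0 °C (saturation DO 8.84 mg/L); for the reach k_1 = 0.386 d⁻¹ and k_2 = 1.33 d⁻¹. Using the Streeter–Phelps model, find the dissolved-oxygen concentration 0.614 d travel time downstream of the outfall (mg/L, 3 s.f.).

DO ≈ 3.34 mg/L

Mixed DO = (19.2×8.23 + 3.78×2.72)/(19.2+3.78) = 168.3/22.98 = 7.324 mg/L.
Mixed L₀ = (19.2×4.94 + 3.78×182)/(22.98) = 782.8/22.98 = 34.06 mg/L.
Initial deficit D₀ = C_s − DO₀ = 8.84 − 7.324 = 1.516 mg/L.
D(0.614) = [0.386×34.06/(1.33−0.386)](e^(−0.386×0.614) − e^(−1.33×0.614)) + 1.516 e^(−1.33×0.614)
= 13.93 × (0.7890 − 0.4419) + 1.516 × 0.4419 = 5.504 mg/L.
DO = 8.84 − 5.504 = 3.336 mg/L.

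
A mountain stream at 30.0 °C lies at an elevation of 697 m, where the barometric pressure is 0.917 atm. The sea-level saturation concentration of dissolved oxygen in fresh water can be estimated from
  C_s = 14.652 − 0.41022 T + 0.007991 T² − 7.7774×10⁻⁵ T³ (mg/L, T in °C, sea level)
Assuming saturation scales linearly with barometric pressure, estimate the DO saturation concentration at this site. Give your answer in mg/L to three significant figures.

At sea level: C_s = 14.652 − 0.41022×30.0 + 0.007991×30.0² − 7.7774×10⁻⁵×30.0³ = 7.437 mg/L.
Pressure correction: C_s' = 7.437 × 0.917 = 6.820 mg/L.

C_s ≈ 6.82 mg/L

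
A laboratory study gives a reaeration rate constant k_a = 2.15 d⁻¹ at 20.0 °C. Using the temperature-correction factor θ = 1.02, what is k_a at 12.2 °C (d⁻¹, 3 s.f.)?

k_a(T₂) = k_a(T₁) · θ^(T₂−T₁) = 2.15 × 1.02^(12.2−20.0)
= 2.15 × 1.02^-7.80 = 2.15 × 0.8569 = 1.842 d⁻¹.

k_a ≈ 1.84 d⁻¹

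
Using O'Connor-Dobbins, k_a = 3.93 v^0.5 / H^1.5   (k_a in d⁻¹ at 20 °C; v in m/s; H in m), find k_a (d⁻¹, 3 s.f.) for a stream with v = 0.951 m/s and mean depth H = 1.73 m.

k_a ≈ 1.68 d⁻¹

k_a = 3.93 × 0.951^0.5 / 1.73^1.5 = 3.93 × 0.9752 / 2.275 = 1.684 d⁻¹.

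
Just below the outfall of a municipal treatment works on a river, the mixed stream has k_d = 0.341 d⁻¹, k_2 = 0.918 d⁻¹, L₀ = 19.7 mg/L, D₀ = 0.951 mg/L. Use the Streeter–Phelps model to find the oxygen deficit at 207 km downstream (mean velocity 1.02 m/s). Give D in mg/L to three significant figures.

Travel time t = x/v = 207 km / (1.02 m/s) = 207000 m / 1.02 m/s = 202900 s = 2.349 d.
k_d L₀/(k_2−k_d) = 0.341×19.7/(0.918−0.341) = 6.718/0.5770 = 11.64 mg/L.
e^(−k_d t) = e^(−0.341×2.349) = 0.4489; e^(−k_2 t) = e^(−0.918×2.349) = 0.1158.
D = 11.64 × (0.4489 − 0.1158) + 0.951 × 0.1158 = 3.879 + 0.1101 = 3.989 mg/L.

D ≈ 3.99 mg/L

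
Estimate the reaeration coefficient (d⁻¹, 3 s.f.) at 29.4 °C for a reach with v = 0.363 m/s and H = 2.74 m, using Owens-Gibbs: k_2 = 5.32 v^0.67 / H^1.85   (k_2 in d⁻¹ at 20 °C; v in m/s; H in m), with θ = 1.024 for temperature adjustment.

k_2 ≈ 0.522 d⁻¹

k_2(20) = 5.32 × 0.363^0.67 / 2.74^1.85 = 5.32 × 0.5072 / 6.454 = 0.4180 d⁻¹.
k_2(29.4) = 0.4180 × 1.024^(29.4−20) = 0.4180 × 1.250 = 0.5224 d⁻¹.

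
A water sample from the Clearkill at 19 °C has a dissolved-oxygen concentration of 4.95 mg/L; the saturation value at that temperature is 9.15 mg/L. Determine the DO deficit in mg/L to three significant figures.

D ≈ 4.20 mg/L

D = C_s − C = 9.15 − 4.95 = 4.20 mg/L.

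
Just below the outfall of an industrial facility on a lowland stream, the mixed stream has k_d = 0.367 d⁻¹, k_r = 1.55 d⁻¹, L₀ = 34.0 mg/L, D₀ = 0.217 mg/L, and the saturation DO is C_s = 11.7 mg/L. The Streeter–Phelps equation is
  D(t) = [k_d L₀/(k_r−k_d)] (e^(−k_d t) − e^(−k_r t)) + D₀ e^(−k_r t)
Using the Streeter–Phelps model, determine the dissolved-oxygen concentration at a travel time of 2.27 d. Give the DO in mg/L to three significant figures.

k_d L₀/(k_r−k_d) = 0.367×34.0/(1.55−0.367) = 12.48/1.183 = 10.55 mg/L.
e^(−k_d t) = e^(−0.367×2.270) = 0.4347; e^(−k_r t) = e^(−1.55×2.270) = 0.02964.
D = 10.55 × (0.4347 − 0.02964) + 0.217 × 0.02964 = 4.272 + 0.006433 = 4.279 mg/L.
DO = C_s − D = 11.7 − 4.279 = 7.421 mg/L.

DO ≈ 7.42 mg/L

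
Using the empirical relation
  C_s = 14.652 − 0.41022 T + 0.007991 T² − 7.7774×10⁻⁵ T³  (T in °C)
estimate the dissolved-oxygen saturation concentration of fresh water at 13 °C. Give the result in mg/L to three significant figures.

C_s = 14.652 − 0.41022×13 + 0.007991×13² − 7.7774×10⁻⁵×13³ = 10.50 mg/L.

C_s ≈ 10.5 mg/L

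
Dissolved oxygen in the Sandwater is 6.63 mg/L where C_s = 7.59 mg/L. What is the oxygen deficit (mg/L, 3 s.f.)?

D = C_s − C = 7.59 − 6.63 = 0.960 mg/L.

D ≈ 0.960 mg/L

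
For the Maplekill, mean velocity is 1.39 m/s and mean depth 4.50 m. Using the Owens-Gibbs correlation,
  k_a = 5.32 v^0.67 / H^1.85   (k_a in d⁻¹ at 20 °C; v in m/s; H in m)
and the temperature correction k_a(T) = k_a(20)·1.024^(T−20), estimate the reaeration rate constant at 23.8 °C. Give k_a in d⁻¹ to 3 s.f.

k_a ≈ 0.449 d⁻¹

k_a(20) = 5.32 × 1.39^0.67 / 4.50^1.85 = 5.32 × 1.247 / 16.16 = 0.4105 d⁻¹.
k_a(23.8) = 0.4105 × 1.024^(23.8−20) = 0.4105 × 1.094 = 0.4492 d⁻¹.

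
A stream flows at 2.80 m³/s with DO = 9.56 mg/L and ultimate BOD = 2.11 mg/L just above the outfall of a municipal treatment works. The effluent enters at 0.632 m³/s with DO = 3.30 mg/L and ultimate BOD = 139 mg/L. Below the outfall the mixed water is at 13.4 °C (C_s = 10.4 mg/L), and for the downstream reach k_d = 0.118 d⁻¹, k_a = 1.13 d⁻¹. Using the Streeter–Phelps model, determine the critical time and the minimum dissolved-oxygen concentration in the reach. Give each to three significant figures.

Mixed DO = (2.80×9.56 + 0.632×3.30)/(2.80+0.632) = 28.85/3.432 = 8.407 mg/L.
Mixed L₀ = (2.80×2.11 + 0.632×139)/(3.432) = 93.76/3.432 = 27.32 mg/L.
Initial deficit D₀ = C_s − DO₀ = 10.4 − 8.407 = 1.993 mg/L.
t_c = (1/1.012) ln[(1.13/0.118)(1 − 1.993×1.012/(0.118×27.32))] = 0.9881 × ln(3.585) = 1.262 d.
D_c = (0.118/1.13) × 27.32 × e^(−0.118×1.262) = 0.1044 × 27.32 × 0.8617 = 2.458 mg/L.
Minimum DO = 10.4 − 2.458 = 7.942 mg/L.

t_c ≈ 1.26 d; minimum DO ≈ 7.94 mg/L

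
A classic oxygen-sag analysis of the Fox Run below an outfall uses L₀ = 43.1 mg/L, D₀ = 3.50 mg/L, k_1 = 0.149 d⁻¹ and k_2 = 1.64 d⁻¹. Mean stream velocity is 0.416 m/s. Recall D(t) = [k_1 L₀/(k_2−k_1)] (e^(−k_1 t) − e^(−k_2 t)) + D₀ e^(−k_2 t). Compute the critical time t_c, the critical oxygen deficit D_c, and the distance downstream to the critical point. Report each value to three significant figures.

t_c ≈ 0.486 d; D_c ≈ 3.64 mg/L; x_c ≈ 17.5 km

t_c = [1/(k_2−k_1)] ln[(k_2/k_1)(1 − D₀(k_2−k_1)/(k_1 L₀))]
= [1/(1.64−0.149)] ln[(1.64/0.149)(1 − 3.50×1.491/(0.149×43.1))]
= (1/1.491) ln[11.01 × 0.1874] = 0.6707 × ln(2.063) = 0.6707 × 0.7239 = 0.4855 d.
L(t_c) = L₀ e^(−k_1 t_c) = 43.1 × 0.9302 = 40.09 mg/L, and at the critical point k_2 D_c = k_1 L, so D_c = (0.149/1.64) × 40.09 = 3.643 mg/L.
x_c = v t_c = 0.416 m/s × 0.4855 d × 86400 s/d = 17450 m ≈ 17.5 km.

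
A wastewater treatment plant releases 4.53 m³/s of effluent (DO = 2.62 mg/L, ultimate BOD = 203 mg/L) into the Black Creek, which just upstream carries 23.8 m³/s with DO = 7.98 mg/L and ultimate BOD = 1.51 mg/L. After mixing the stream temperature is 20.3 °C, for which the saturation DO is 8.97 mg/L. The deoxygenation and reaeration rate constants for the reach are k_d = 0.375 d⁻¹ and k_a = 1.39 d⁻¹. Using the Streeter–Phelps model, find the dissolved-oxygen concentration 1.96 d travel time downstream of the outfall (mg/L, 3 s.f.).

DO ≈ 3.69 mg/L

Mixed DO = (23.8×7.98 + 4.53×2.62)/(23.8+4.53) = 201.8/28.33 = 7.123 mg/L.
Mixed L₀ = (23.8×1.51 + 4.53×203)/(28.33) = 955.5/28.33 = 33.73 mg/L.
Initial deficit D₀ = C_s − DO₀ = 8.97 − 7.123 = 1.847 mg/L.
D(1.96) = [0.375×33.73/(1.39−0.375)](e^(−0.375×1.96) − e^(−1.39×1.96)) + 1.847 e^(−1.39×1.96)
= 12.46 × (0.4795 − 0.06559) + 1.847 × 0.06559 = 5.279 mg/L.
DO = 8.97 − 5.279 = 3.691 mg/L.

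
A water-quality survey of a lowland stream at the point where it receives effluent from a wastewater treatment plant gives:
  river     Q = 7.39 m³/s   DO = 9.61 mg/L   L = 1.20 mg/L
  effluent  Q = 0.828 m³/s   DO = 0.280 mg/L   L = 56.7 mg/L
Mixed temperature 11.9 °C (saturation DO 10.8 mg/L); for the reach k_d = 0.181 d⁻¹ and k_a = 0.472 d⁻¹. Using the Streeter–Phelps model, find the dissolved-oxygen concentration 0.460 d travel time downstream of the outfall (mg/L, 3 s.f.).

Mixed DO = (7.39×9.61 + 0.828×0.280)/(7.39+0.828) = 71.25/8.218 = 8.670 mg/L.
Mixed L₀ = (7.39×1.20 + 0.828×56.7)/(8.218) = 55.82/8.218 = 6.792 mg/L.
Initial deficit D₀ = C_s − DO₀ = 10.8 − 8.670 = 2.130 mg/L.
D(0.460) = [0.181×6.792/(0.472−0.181)](e^(−0.181×0.460) − e^(−0.472×0.460)) + 2.130 e^(−0.472×0.460)
= 4.224 × (0.9201 − 0.8048) + 2.130 × 0.8048 = 2.201 mg/L.
DO = 10.8 − 2.201 = 8.599 mg/L.

DO ≈ 8.60 mg/L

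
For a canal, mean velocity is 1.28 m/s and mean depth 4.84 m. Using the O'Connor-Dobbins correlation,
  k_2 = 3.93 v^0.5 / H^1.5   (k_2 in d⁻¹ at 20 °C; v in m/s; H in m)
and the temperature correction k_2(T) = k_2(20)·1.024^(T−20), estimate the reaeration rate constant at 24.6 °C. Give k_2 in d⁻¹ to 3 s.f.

k_2 ≈ 0.466 d⁻¹

k_2(20) = 3.93 × 1.28^0.5 / 4.84^1.5 = 3.93 × 1.131 / 10.65 = 0.4176 d⁻¹.
k_2(24.6) = 0.4176 × 1.024^(24.6−20) = 0.4176 × 1.115 = 0.4657 d⁻¹.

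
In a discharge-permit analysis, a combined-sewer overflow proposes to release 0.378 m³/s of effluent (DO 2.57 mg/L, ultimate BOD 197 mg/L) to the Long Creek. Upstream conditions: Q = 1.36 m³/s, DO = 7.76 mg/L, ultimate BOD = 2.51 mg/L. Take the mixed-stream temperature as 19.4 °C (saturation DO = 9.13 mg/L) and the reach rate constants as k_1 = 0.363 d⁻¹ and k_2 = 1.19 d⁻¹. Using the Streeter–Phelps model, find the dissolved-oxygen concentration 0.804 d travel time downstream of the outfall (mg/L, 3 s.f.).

DO ≈ 1.04 mg/L

Mixed DO = (1.36×7.76 + 0.378×2.57)/(1.36+0.378) = 11.53/1.738 = 6.631 mg/L.
Mixed L₀ = (1.36×2.51 + 0.378×197)/(1.738) = 77.88/1.738 = 44.81 mg/L.
Initial deficit D₀ = C_s − DO₀ = 9.13 − 6.631 = 2.499 mg/L.
D(0.804) = [0.363×44.81/(1.19−0.363)](e^(−0.363×0.804) − e^(−1.19×0.804)) + 2.499 e^(−1.19×0.804)
= 19.67 × (0.7469 − 0.3841) + 2.499 × 0.3841 = 8.095 mg/L.
DO = 9.13 − 8.095 = 1.035 mg/L.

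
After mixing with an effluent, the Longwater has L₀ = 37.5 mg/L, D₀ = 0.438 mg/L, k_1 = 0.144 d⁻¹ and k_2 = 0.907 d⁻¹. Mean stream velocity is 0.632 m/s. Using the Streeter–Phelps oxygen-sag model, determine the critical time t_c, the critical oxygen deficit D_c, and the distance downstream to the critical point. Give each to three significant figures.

t_c ≈ 2.33 d; D_c ≈ 4.26 mg/L; x_c ≈ 127 km

With k_2/k_1 = 6.299 and 1 − D₀(k_2−k_1)/(k_1 L₀) = 0.9381,
t_c = ln(6.299 × 0.9381) / (0.907 − 0.144) = ln(5.909) / 0.7630 = 1.776/0.7630 = 2.328 d.
L(t_c) = L₀ e^(−k_1 t_c) = 37.5 × 0.7151 = 26.82 mg/L, and at the critical point k_2 D_c = k_1 L, so D_c = (0.144/0.907) × 26.82 = 4.258 mg/L.
x_c = v t_c = 0.632 m/s × 2.328 d × 86400 s/d = 127100 m ≈ 127 km.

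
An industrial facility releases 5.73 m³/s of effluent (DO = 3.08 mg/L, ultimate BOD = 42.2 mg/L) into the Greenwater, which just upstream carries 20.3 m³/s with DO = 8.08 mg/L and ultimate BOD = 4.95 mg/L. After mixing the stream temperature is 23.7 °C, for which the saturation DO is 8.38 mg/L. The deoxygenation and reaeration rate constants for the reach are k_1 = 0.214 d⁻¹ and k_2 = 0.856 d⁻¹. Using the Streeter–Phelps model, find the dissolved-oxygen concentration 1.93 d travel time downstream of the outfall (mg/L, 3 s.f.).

Mixed DO = (20.3×8.08 + 5.73×3.08)/(20.3+5.73) = 181.7/26.03 = 6.979 mg/L.
Mixed L₀ = (20.3×4.95 + 5.73×42.2)/(26.03) = 342.3/26.03 = 13.15 mg/L.
Initial deficit D₀ = C_s − DO₀ = 8.38 − 6.979 = 1.401 mg/L.
D(1.93) = [0.214×13.15/(0.856−0.214)](e^(−0.214×1.93) − e^(−0.856×1.93)) + 1.401 e^(−0.856×1.93)
= 4.383 × (0.6616 − 0.1917) + 1.401 × 0.1917 = 2.329 mg/L.
DO = 8.38 − 2.329 = 6.051 mg/L.

DO ≈ 6.05 mg/L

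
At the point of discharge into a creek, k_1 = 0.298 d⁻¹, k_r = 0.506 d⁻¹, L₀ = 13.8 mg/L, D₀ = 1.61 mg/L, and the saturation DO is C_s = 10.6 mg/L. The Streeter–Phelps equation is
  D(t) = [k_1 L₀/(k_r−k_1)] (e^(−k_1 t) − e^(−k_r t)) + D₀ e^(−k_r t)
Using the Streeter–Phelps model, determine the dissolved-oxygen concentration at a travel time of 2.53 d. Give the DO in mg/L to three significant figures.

k_1 L₀/(k_r−k_1) = 0.298×13.8/(0.506−0.298) = 4.112/0.2080 = 19.77 mg/L.
e^(−k_1 t) = e^(−0.298×2.530) = 0.4705; e^(−k_r t) = e^(−0.506×2.530) = 0.2780.
D = 19.77 × (0.4705 − 0.2780) + 1.61 × 0.2780 = 3.806 + 0.4476 = 4.254 mg/L.
DO = C_s − D = 10.6 − 4.254 = 6.346 mg/L.

DO ≈ 6.35 mg/L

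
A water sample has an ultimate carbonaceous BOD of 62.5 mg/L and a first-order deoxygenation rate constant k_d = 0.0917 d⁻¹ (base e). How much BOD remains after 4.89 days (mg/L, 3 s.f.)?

L ≈ 39.9 mg/L

L_t = L₀ e^(−k_d t) = 62.5 × e^(−0.0917×4.89) = 62.5 × 0.6386 = 39.92 mg/L.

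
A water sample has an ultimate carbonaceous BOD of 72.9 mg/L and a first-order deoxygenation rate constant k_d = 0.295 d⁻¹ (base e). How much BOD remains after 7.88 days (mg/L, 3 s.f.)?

L_t = L₀ e^(−k_d t) = 72.9 × e^(−0.295×7.88) = 72.9 × 0.09782 = 7.131 mg/L.

L ≈ 7.13 mg/L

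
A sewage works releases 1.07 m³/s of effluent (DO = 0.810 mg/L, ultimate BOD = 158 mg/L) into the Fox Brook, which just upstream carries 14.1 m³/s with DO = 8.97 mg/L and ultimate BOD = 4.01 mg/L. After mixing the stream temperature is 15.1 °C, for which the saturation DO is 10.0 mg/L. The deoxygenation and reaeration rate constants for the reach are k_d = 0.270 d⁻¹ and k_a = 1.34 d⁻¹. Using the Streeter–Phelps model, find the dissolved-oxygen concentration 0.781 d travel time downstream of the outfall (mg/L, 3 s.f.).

DO ≈ 7.71 mg/L

Mixed DO = (14.1×8.97 + 1.07×0.810)/(14.1+1.07) = 127.3/15.17 = 8.394 mg/L.
Mixed L₀ = (14.1×4.01 + 1.07×158)/(15.17) = 225.6/15.17 = 14.87 mg/L.
Initial deficit D₀ = C_s − DO₀ = 10.0 − 8.394 = 1.606 mg/L.
D(0.781) = [0.270×14.87/(1.34−0.270)](e^(−0.270×0.781) − e^(−1.34×0.781)) + 1.606 e^(−1.34×0.781)
= 3.753 × (0.8099 − 0.3512) + 1.606 × 0.3512 = 2.285 mg/L.
DO = 10.0 − 2.285 = 7.715 mg/L.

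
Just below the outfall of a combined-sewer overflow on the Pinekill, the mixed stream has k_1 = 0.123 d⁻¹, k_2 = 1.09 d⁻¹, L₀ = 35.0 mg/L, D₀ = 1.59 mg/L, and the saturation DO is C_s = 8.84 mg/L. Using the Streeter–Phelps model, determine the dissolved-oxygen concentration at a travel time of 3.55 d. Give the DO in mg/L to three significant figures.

k_1 L₀/(k_2−k_1) = 0.123×35.0/(1.09−0.123) = 4.305/0.9670 = 4.452 mg/L.
e^(−k_1 t) = e^(−0.123×3.550) = 0.6462; e^(−k_2 t) = e^(−1.09×3.550) = 0.02087.
D = 4.452 × (0.6462 − 0.02087) + 1.59 × 0.02087 = 2.784 + 0.03318 = 2.817 mg/L.
DO = C_s − D = 8.84 − 2.817 = 6.023 mg/L.

DO ≈ 6.02 mg/L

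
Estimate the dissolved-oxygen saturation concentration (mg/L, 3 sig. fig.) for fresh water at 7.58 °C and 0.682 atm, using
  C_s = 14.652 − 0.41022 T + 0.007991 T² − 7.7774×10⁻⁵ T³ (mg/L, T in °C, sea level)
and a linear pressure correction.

C_s ≈ 8.16 mg/L

At sea level: C_s = 14.652 − 0.41022×7.58 + 0.007991×7.58² − 7.7774×10⁻⁵×7.58³ = 11.97 mg/L.
Pressure correction: C_s' = 11.97 × 0.682 = 8.162 mg/L.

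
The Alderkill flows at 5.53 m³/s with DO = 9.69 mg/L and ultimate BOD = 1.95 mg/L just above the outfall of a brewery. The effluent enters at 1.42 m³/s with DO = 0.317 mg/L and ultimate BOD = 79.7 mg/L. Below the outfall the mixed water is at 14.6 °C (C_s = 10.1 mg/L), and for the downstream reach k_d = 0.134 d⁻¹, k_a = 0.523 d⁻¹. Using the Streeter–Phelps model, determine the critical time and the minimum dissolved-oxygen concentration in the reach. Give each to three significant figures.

t_c ≈ 2.28 d; minimum DO ≈ 6.73 mg/L

Mixed DO = (5.53×9.69 + 1.42×0.317)/(5.53+1.42) = 54.04/6.950 = 7.775 mg/L.
Mixed L₀ = (5.53×1.95 + 1.42×79.7)/(6.950) = 124.0/6.950 = 17.84 mg/L.
Initial deficit D₀ = C_s − DO₀ = 10.1 − 7.775 = 2.325 mg/L.
t_c = (1/0.3890) ln[(0.523/0.134)(1 − 2.325×0.3890/(0.134×17.84))] = 2.571 × ln(2.426) = 2.278 d.
D_c = (0.134/0.523) × 17.84 × e^(−0.134×2.278) = 0.2562 × 17.84 × 0.7369 = 3.368 mg/L.
Minimum DO = 10.1 − 3.368 = 6.732 mg/L.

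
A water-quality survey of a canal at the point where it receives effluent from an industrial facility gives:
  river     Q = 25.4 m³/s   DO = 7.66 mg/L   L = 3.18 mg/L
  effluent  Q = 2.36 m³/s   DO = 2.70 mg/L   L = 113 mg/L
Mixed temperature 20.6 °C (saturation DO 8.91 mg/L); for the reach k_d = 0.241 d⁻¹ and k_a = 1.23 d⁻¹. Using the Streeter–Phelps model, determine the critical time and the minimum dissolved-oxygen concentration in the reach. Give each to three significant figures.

Mixed DO = (25.4×7.66 + 2.36×2.70)/(25.4+2.36) = 200.9/27.76 = 7.238 mg/L.
Mixed L₀ = (25.4×3.18 + 2.36×113)/(27.76) = 347.5/27.76 = 12.52 mg/L.
Initial deficit D₀ = C_s − DO₀ = 8.91 − 7.238 = 1.672 mg/L.
t_c = (1/0.9890) ln[(1.23/0.241)(1 − 1.672×0.9890/(0.241×12.52))] = 1.011 × ln(2.306) = 0.8450 d.
D_c = (0.241/1.23) × 12.52 × e^(−0.241×0.8450) = 0.1959 × 12.52 × 0.8158 = 2.001 mg/L.
Minimum DO = 8.91 − 2.001 = 6.909 mg/L.

t_c ≈ 0.845 d; minimum DO ≈ 6.91 mg/L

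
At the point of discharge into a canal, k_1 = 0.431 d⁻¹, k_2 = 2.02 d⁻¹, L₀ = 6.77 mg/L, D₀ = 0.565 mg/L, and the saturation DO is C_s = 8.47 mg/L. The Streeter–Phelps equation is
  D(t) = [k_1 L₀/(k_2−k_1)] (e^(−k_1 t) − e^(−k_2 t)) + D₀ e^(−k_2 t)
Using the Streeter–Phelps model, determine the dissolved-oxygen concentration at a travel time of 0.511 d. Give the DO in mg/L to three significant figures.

k_1 L₀/(k_2−k_1) = 0.431×6.77/(2.02−0.431) = 2.918/1.589 = 1.836 mg/L.
e^(−k_1 t) = e^(−0.431×0.5110) = 0.8023; e^(−k_2 t) = e^(−2.02×0.5110) = 0.3562.
D = 1.836 × (0.8023 − 0.3562) + 0.565 × 0.3562 = 0.8192 + 0.2013 = 1.020 mg/L.
DO = C_s − D = 8.47 − 1.020 = 7.450 mg/L.

DO ≈ 7.45 mg/L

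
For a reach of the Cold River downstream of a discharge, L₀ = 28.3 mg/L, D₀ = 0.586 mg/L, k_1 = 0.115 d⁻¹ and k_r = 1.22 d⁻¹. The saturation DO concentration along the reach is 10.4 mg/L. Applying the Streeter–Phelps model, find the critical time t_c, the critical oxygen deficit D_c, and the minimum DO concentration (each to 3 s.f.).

t_c ≈ 1.94 d; D_c ≈ 2.14 mg/L; min DO ≈ 8.26 mg/L

At the critical point dD/dt = 0, so k_1 L₀ e^(−k_1 t) = k_r D. Substituting D(t) from the Streeter–Phelps equation and solving for t gives
t_c = ln[(k_r/k_1)(1 − D₀(k_r−k_1)/(k_1 L₀))] / (k_r−k_1).
Here k_r−k_1 = 1.105 d⁻¹ and 1 − D₀(k_r−k_1)/(k_1 L₀) = 1 − 0.586×1.105/(0.115×28.3) = 0.8010, so
t_c = ln(10.61 × 0.8010) / 1.105 = 2.140 / 1.105 = 1.936 d.
L(t_c) = L₀ e^(−k_1 t_c) = 28.3 × 0.8004 = 22.65 mg/L, and at the critical point k_r D_c = k_1 L, so D_c = (0.115/1.22) × 22.65 = 2.135 mg/L.
Minimum DO = C_s − D_c = 10.4 − 2.135 = 8.265 mg/L.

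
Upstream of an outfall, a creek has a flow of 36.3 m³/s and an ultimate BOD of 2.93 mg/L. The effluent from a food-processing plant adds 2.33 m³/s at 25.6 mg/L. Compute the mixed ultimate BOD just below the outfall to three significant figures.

4.30 mg/L

Flow-weighted mixing: C = (Q_r C_r + Q_w C_w)/(Q_r + Q_w)
= (36.3×2.93 + 2.33×25.6)/(36.3 + 2.33) = 166.0/38.63 = 4.297 mg/L.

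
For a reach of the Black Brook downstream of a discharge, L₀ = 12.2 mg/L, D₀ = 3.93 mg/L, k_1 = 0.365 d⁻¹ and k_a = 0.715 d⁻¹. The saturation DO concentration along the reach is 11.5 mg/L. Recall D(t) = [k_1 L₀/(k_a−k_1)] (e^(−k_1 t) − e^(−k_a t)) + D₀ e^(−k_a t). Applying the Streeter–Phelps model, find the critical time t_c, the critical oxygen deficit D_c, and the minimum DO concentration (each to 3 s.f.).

t_c ≈ 0.865 d; D_c ≈ 4.54 mg/L; min DO ≈ 6.96 mg/L

At the critical point dD/dt = 0, so k_1 L₀ e^(−k_1 t) = k_a D. Substituting D(t) from the Streeter–Phelps equation and solving for t gives
t_c = ln[(k_a/k_1)(1 − D₀(k_a−k_1)/(k_1 L₀))] / (k_a−k_1).
Here k_a−k_1 = 0.3500 d⁻¹ and 1 − D₀(k_a−k_1)/(k_1 L₀) = 1 − 3.93×0.3500/(0.365×12.2) = 0.6911, so
t_c = ln(1.959 × 0.6911) / 0.3500 = 0.3029 / 0.3500 = 0.8655 d.
L(t_c) = L₀ e^(−k_1 t_c) = 12.2 × 0.7291 = 8.895 mg/L, and at the critical point k_a D_c = k_1 L, so D_c = (0.365/0.715) × 8.895 = 4.541 mg/L.
Minimum DO = C_s − D_c = 11.5 − 4.541 = 6.959 mg/L.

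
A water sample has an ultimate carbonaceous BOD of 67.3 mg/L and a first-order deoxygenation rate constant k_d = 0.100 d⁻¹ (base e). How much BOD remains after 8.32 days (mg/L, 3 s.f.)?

L_t = L₀ e^(−k_d t) = 67.3 × e^(−0.100×8.32) = 67.3 × 0.4352 = 29.29 mg/L.

L ≈ 29.3 mg/L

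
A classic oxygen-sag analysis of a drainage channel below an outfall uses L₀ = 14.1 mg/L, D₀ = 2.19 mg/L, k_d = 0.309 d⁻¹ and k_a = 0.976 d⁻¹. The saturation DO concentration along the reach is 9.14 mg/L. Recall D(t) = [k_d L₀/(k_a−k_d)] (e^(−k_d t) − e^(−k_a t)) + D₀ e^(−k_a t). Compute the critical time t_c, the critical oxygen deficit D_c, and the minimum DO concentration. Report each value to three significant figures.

t_c ≈ 1.11 d; D_c ≈ 3.17 mg/L; min DO ≈ 5.97 mg/L

With k_a/k_d = 3.159 and 1 − D₀(k_a−k_d)/(k_d L₀) = 0.6647,
t_c = ln(3.159 × 0.6647) / (0.976 − 0.309) = ln(2.100) / 0.6670 = 0.7417/0.6670 = 1.112 d.
D_c = (k_d/k_a) L₀ e^(−k_d t_c) = (0.309/0.976) × 14.1 × e^(−0.309×1.112) = 0.3166 × 14.1 × 0.7092 = 3.166 mg/L.
Minimum DO = C_s − D_c = 9.14 − 3.166 = 5.974 mg/L.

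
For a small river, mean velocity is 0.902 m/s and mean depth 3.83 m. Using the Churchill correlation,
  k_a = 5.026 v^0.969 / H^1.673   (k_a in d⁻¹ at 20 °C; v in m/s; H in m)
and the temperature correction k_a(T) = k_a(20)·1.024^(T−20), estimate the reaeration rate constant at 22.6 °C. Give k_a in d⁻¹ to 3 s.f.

k_a ≈ 0.512 d⁻¹

k_a(20) = 5.026 × 0.902^0.969 / 3.83^1.673 = 5.026 × 0.9049 / 9.456 = 0.4810 d⁻¹.
k_a(22.6) = 0.4810 × 1.024^(22.6−20) = 0.4810 × 1.064 = 0.5116 d⁻¹.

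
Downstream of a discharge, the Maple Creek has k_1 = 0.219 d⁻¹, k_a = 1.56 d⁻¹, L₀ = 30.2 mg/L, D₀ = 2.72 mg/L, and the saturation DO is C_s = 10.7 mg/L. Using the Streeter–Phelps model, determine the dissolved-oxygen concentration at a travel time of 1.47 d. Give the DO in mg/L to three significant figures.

k_1 L₀/(k_a−k_1) = 0.219×30.2/(1.56−0.219) = 6.614/1.341 = 4.932 mg/L.
e^(−k_1 t) = e^(−0.219×1.470) = 0.7247; e^(−k_a t) = e^(−1.56×1.470) = 0.1009.
D = 4.932 × (0.7247 − 0.1009) + 2.72 × 0.1009 = 3.077 + 0.2746 = 3.351 mg/L.
DO = C_s − D = 10.7 − 3.351 = 7.349 mg/L.

DO ≈ 7.35 mg/L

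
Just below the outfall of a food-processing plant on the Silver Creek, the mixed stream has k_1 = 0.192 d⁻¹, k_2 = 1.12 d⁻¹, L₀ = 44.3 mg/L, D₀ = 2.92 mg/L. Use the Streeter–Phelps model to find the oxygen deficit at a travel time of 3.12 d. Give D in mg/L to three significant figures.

D ≈ 4.85 mg/L

k_1 L₀/(k_2−k_1) = 0.192×44.3/(1.12−0.192) = 8.506/0.9280 = 9.166 mg/L.
e^(−k_1 t) = e^(−0.192×3.120) = 0.5493; e^(−k_2 t) = e^(−1.12×3.120) = 0.03037.
D = 9.166 × (0.5493 − 0.03037) + 2.92 × 0.03037 = 4.757 + 0.08867 = 4.845 mg/L.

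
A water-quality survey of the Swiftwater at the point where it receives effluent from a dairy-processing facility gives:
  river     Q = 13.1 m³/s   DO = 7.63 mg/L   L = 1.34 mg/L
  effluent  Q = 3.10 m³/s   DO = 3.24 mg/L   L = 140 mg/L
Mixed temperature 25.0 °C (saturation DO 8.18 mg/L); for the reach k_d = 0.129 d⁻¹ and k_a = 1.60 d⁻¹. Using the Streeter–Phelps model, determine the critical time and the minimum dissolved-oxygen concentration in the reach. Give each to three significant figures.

Mixed DO = (13.1×7.63 + 3.10×3.24)/(13.1+3.10) = 110.0/16.20 = 6.790 mg/L.
Mixed L₀ = (13.1×1.34 + 3.10×140)/(16.20) = 451.6/16.20 = 27.87 mg/L.
Initial deficit D₀ = C_s − DO₀ = 8.18 − 6.790 = 1.390 mg/L.
t_c = (1/1.471) ln[(1.60/0.129)(1 − 1.390×1.471/(0.129×27.87))] = 0.6798 × ln(5.350) = 1.140 d.
D_c = (0.129/1.60) × 27.87 × e^(−0.129×1.140) = 0.08063 × 27.87 × 0.8632 = 1.940 mg/L.
Minimum DO = 8.18 − 1.940 = 6.240 mg/L.

t_c ≈ 1.14 d; minimum DO ≈ 6.24 mg/L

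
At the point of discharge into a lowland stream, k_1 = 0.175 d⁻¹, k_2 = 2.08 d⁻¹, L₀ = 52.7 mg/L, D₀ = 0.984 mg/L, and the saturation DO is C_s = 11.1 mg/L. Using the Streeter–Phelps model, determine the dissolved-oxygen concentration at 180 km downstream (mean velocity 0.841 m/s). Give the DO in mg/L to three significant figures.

Travel time t = x/v = 180 km / (0.841 m/s) = 180000 m / 0.841 m/s = 214000 s = 2.477 d.
k_1 L₀/(k_2−k_1) = 0.175×52.7/(2.08−0.175) = 9.223/1.905 = 4.841 mg/L.
e^(−k_1 t) = e^(−0.175×2.477) = 0.6482; e^(−k_2 t) = e^(−2.08×2.477) = 0.005784.
D = 4.841 × (0.6482 − 0.005784) + 0.984 × 0.005784 = 3.110 + 0.005692 = 3.116 mg/L.
DO = C_s − D = 11.1 − 3.116 = 7.984 mg/L.

DO ≈ 7.98 mg/L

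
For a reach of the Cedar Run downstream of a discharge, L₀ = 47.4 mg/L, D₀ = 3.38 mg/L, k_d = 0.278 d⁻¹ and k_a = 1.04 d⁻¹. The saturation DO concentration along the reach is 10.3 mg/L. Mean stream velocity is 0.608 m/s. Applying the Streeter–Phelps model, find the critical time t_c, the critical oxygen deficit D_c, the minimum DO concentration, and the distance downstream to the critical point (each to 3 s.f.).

At the critical point dD/dt = 0, so k_d L₀ e^(−k_d t) = k_a D. Substituting D(t) from the Streeter–Phelps equation and solving for t gives
t_c = ln[(k_a/k_d)(1 − D₀(k_a−k_d)/(k_d L₀))] / (k_a−k_d).
Here k_a−k_d = 0.7620 d⁻¹ and 1 − D₀(k_a−k_d)/(k_d L₀) = 1 − 3.38×0.7620/(0.278×47.4) = 0.8045, so
t_c = ln(3.741 × 0.8045) / 0.7620 = 1.102 / 0.7620 = 1.446 d.
L(t_c) = L₀ e^(−k_d t_c) = 47.4 × 0.6690 = 31.71 mg/L, and at the critical point k_a D_c = k_d L, so D_c = (0.278/1.04) × 31.71 = 8.476 mg/L.
Minimum DO = C_s − D_c = 10.3 − 8.476 = 1.824 mg/L.
x_c = v t_c = 0.608 m/s × 1.446 d × 86400 s/d = 75960 m ≈ 76.0 km.

t_c ≈ 1.45 d; D_c ≈ 8.48 mg/L; min DO ≈ 1.82 mg/L; x_c ≈ 76.0 km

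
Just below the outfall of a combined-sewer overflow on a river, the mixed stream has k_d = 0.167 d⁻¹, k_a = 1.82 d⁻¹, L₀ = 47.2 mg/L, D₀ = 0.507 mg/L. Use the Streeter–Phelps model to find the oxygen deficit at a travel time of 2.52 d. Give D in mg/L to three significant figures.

D ≈ 3.09 mg/L

k_d L₀/(k_a−k_d) = 0.167×47.2/(1.82−0.167) = 7.882/1.653 = 4.769 mg/L.
e^(−k_d t) = e^(−0.167×2.520) = 0.6565; e^(−k_a t) = e^(−1.82×2.520) = 0.01019.
D = 4.769 × (0.6565 − 0.01019) + 0.507 × 0.01019 = 3.082 + 0.005166 = 3.087 mg/L.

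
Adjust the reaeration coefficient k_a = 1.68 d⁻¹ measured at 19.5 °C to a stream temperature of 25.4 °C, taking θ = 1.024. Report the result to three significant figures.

k_a(T₂) = k_a(T₁) · θ^(T₂−T₁) = 1.68 × 1.024^(25.4−19.5)
= 1.68 × 1.024^5.90 = 1.68 × 1.150 = 1.932 d⁻¹.

k_a ≈ 1.93 d⁻¹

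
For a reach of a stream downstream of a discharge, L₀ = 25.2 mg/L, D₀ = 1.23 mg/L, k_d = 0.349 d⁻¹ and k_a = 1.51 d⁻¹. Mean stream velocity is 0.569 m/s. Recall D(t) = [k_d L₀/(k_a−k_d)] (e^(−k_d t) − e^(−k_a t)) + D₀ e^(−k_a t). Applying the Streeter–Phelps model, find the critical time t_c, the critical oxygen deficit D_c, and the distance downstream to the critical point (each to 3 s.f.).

At the critical point dD/dt = 0, so k_d L₀ e^(−k_d t) = k_a D. Substituting D(t) from the Streeter–Phelps equation and solving for t gives
t_c = ln[(k_a/k_d)(1 − D₀(k_a−k_d)/(k_d L₀))] / (k_a−k_d).
Here k_a−k_d = 1.161 d⁻¹ and 1 − D₀(k_a−k_d)/(k_d L₀) = 1 − 1.23×1.161/(0.349×25.2) = 0.8376, so
t_c = ln(4.327 × 0.8376) / 1.161 = 1.288 / 1.161 = 1.109 d.
L(t_c) = L₀ e^(−k_d t_c) = 25.2 × 0.6791 = 17.11 mg/L, and at the critical point k_a D_c = k_d L, so D_c = (0.349/1.51) × 17.11 = 3.955 mg/L.
x_c = v t_c = 0.569 m/s × 1.109 d × 86400 s/d = 54520 m ≈ 54.5 km.

t_c ≈ 1.11 d; D_c ≈ 3.96 mg/L; x_c ≈ 54.5 km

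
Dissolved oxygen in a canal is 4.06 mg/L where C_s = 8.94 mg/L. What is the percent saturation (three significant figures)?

45.4 % saturation

% saturation = C/C_s × 100 = 4.06/8.94 × 100 = 45.4 %.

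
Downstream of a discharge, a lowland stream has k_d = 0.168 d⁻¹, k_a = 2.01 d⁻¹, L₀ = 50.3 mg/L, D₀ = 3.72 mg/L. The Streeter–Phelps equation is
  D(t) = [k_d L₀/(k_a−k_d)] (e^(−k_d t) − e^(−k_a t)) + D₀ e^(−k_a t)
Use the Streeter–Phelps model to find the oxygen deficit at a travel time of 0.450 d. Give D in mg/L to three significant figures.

k_d L₀/(k_a−k_d) = 0.168×50.3/(2.01−0.168) = 8.450/1.842 = 4.588 mg/L.
e^(−k_d t) = e^(−0.168×0.4500) = 0.9272; e^(−k_a t) = e^(−2.01×0.4500) = 0.4047.
D = 4.588 × (0.9272 − 0.4047) + 3.72 × 0.4047 = 2.397 + 1.506 = 3.902 mg/L.

D ≈ 3.90 mg/L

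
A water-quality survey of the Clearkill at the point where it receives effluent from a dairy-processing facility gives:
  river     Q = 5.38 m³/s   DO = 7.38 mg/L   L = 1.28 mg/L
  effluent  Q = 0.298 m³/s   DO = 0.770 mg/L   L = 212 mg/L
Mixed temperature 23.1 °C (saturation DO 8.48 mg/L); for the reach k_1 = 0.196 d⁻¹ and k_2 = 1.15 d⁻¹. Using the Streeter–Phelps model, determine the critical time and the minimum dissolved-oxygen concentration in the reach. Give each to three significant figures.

Mixed DO = (5.38×7.38 + 0.298×0.770)/(5.38+0.298) = 39.93/5.678 = 7.033 mg/L.
Mixed L₀ = (5.38×1.28 + 0.298×212)/(5.678) = 70.06/5.678 = 12.34 mg/L.
Initial deficit D₀ = C_s − DO₀ = 8.48 − 7.033 = 1.447 mg/L.
t_c = (1/0.9540) ln[(1.15/0.196)(1 − 1.447×0.9540/(0.196×12.34))] = 1.048 × ln(2.519) = 0.9682 d.
D_c = (0.196/1.15) × 12.34 × e^(−0.196×0.9682) = 0.1704 × 12.34 × 0.8271 = 1.740 mg/L.
Minimum DO = 8.48 − 1.740 = 6.740 mg/L.

t_c ≈ 0.968 d; minimum DO ≈ 6.74 mg/L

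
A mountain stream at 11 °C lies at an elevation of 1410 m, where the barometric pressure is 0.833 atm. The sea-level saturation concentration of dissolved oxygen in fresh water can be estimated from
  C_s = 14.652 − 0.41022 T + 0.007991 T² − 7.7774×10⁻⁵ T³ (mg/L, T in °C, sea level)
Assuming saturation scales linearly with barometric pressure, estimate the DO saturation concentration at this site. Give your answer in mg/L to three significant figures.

C_s ≈ 9.17 mg/L

At sea level: C_s = 14.652 − 0.41022×11 + 0.007991×11² − 7.7774×10⁻⁵×11³ = 11.00 mg/L.
Pressure correction: C_s' = 11.00 × 0.833 = 9.165 mg/L.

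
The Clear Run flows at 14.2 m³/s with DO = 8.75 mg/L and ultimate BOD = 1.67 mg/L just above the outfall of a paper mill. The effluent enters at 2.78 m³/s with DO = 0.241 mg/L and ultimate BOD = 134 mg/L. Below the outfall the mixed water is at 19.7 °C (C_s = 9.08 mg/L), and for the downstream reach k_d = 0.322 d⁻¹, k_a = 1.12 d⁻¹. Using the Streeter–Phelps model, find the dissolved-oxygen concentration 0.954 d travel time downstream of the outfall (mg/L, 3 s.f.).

DO ≈ 4.80 mg/L

Mixed DO = (14.2×8.75 + 2.78×0.241)/(14.2+2.78) = 124.9/16.98 = 7.357 mg/L.
Mixed L₀ = (14.2×1.67 + 2.78×134)/(16.98) = 396.2/16.98 = 23.34 mg/L.
Initial deficit D₀ = C_s − DO₀ = 9.08 − 7.357 = 1.723 mg/L.
D(0.954) = [0.322×23.34/(1.12−0.322)](e^(−0.322×0.954) − e^(−1.12×0.954)) + 1.723 e^(−1.12×0.954)
= 9.416 × (0.7355 − 0.3435) + 1.723 × 0.3435 = 4.283 mg/L.
DO = 9.08 − 4.283 = 4.797 mg/L.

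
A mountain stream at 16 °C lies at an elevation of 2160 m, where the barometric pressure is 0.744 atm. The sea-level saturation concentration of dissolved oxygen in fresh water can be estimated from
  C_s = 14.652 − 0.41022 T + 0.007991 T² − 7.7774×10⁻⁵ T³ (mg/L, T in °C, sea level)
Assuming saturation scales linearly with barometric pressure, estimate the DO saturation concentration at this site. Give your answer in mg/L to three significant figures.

At sea level: C_s = 14.652 − 0.41022×16 + 0.007991×16² − 7.7774×10⁻⁵×16³ = 9.816 mg/L.
Pressure correction: C_s' = 9.816 × 0.744 = 7.303 mg/L.

C_s ≈ 7.30 mg/L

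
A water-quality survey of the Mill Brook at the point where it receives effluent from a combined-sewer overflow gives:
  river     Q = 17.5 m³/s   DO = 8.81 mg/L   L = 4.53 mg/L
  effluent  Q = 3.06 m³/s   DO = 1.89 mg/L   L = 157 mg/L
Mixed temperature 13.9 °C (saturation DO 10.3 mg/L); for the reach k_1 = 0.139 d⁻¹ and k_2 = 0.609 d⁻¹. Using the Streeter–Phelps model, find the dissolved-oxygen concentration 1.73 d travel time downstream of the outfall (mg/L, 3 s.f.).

DO ≈ 5.90 mg/L

Mixed DO = (17.5×8.81 + 3.06×1.89)/(17.5+3.06) = 160.0/20.56 = 7.780 mg/L.
Mixed L₀ = (17.5×4.53 + 3.06×157)/(20.56) = 559.7/20.56 = 27.22 mg/L.
Initial deficit D₀ = C_s − DO₀ = 10.3 − 7.780 = 2.520 mg/L.
D(1.73) = [0.139×27.22/(0.609−0.139)](e^(−0.139×1.73) − e^(−0.609×1.73)) + 2.520 e^(−0.609×1.73)
= 8.051 × (0.7863 − 0.3487) + 2.520 × 0.3487 = 4.401 mg/L.
DO = 10.3 − 4.401 = 5.899 mg/L.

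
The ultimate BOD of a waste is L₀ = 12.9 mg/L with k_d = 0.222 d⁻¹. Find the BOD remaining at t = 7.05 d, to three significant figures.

L_t = L₀ e^(−k_d t) = 12.9 × e^(−0.222×7.05) = 12.9 × 0.2091 = 2.697 mg/L.

L ≈ 2.70 mg/L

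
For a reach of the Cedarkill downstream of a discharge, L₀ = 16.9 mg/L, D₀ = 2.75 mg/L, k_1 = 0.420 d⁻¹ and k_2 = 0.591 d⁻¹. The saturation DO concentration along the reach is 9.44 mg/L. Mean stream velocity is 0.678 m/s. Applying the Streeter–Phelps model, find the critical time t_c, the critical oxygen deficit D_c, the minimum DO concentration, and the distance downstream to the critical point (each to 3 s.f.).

t_c = [1/(k_2−k_1)] ln[(k_2/k_1)(1 − D₀(k_2−k_1)/(k_1 L₀))]
= [1/(0.591−0.420)] ln[(0.591/0.420)(1 − 2.75×0.1710/(0.420×16.9))]
= (1/0.1710) ln[1.407 × 0.9337] = 5.848 × ln(1.314) = 5.848 × 0.2730 = 1.597 d.
D_c = (k_1/k_2) L₀ e^(−k_1 t_c) = (0.420/0.591) × 16.9 × e^(−0.420×1.597) = 0.7107 × 16.9 × 0.5114 = 6.142 mg/L.
Minimum DO = C_s − D_c = 9.44 − 6.142 = 3.298 mg/L.
x_c = v t_c = 0.678 m/s × 1.597 d × 86400 s/d = 93530 m ≈ 93.5 km.

t_c ≈ 1.60 d; D_c ≈ 6.14 mg/L; min DO ≈ 3.30 mg/L; x_c ≈ 93.5 km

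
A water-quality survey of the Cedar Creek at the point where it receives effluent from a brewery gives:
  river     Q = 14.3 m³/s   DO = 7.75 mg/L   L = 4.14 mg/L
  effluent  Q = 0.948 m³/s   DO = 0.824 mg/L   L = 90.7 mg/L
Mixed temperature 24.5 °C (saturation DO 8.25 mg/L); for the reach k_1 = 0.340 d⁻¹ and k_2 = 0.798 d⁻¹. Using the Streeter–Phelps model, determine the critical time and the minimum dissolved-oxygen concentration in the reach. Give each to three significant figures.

Mixed DO = (14.3×7.75 + 0.948×0.824)/(14.3+0.948) = 111.6/15.25 = 7.319 mg/L.
Mixed L₀ = (14.3×4.14 + 0.948×90.7)/(15.25) = 145.2/15.25 = 9.522 mg/L.
Initial deficit D₀ = C_s − DO₀ = 8.25 − 7.319 = 0.9306 mg/L.
t_c = (1/0.4580) ln[(0.798/0.340)(1 − 0.9306×0.4580/(0.340×9.522))] = 2.183 × ln(2.038) = 1.555 d.
D_c = (0.340/0.798) × 9.522 × e^(−0.340×1.555) = 0.4261 × 9.522 × 0.5895 = 2.391 mg/L.
Minimum DO = 8.25 − 2.391 = 5.859 mg/L.

t_c ≈ 1.55 d; minimum DO ≈ 5.86 mg/L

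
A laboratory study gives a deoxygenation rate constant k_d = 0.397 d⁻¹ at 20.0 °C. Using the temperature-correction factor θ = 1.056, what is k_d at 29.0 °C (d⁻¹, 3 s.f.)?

k_d(T₂) = k_d(T₁) · θ^(T₂−T₁) = 0.397 × 1.056^(29.0−20.0)
= 0.397 × 1.056^9.00 = 0.397 × 1.633 = 0.6483 d⁻¹.

k_d ≈ 0.648 d⁻¹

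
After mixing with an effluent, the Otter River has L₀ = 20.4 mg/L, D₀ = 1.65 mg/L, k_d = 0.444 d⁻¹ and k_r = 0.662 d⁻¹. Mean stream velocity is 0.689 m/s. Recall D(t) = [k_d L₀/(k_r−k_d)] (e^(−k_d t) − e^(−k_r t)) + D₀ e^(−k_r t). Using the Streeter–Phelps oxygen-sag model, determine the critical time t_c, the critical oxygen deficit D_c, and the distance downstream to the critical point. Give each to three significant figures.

At the critical point dD/dt = 0, so k_d L₀ e^(−k_d t) = k_r D. Substituting D(t) from the Streeter–Phelps equation and solving for t gives
t_c = ln[(k_r/k_d)(1 − D₀(k_r−k_d)/(k_d L₀))] / (k_r−k_d).
Here k_r−k_d = 0.2180 d⁻¹ and 1 − D₀(k_r−k_d)/(k_d L₀) = 1 − 1.65×0.2180/(0.444×20.4) = 0.9603, so
t_c = ln(1.491 × 0.9603) / 0.2180 = 0.3589 / 0.2180 = 1.646 d.
D_c = (k_d/k_r) L₀ e^(−k_d t_c) = (0.444/0.662) × 20.4 × e^(−0.444×1.646) = 0.6707 × 20.4 × 0.4814 = 6.587 mg/L.
x_c = v t_c = 0.689 m/s × 1.646 d × 86400 s/d = 98010 m ≈ 98.0 km.

t_c ≈ 1.65 d; D_c ≈ 6.59 mg/L; x_c ≈ 98.0 km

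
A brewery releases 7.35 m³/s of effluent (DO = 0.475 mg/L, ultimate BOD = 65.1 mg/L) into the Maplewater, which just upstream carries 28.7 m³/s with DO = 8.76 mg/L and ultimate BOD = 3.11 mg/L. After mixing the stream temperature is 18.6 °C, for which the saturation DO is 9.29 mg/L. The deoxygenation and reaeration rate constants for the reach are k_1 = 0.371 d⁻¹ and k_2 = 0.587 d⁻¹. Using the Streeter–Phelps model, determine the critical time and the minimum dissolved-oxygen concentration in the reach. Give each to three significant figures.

t_c ≈ 1.73 d; minimum DO ≈ 4.05 mg/L

Mixed DO = (28.7×8.76 + 7.35×0.475)/(28.7+7.35) = 254.9/36.05 = 7.071 mg/L.
Mixed L₀ = (28.7×3.11 + 7.35×65.1)/(36.05) = 567.7/36.05 = 15.75 mg/L.
Initial deficit D₀ = C_s − DO₀ = 9.29 − 7.071 = 2.219 mg/L.
t_c = (1/0.2160) ln[(0.587/0.371)(1 − 2.219×0.2160/(0.371×15.75))] = 4.630 × ln(1.452) = 1.728 d.
D_c = (0.371/0.587) × 15.75 × e^(−0.371×1.728) = 0.6320 × 15.75 × 0.5267 = 5.243 mg/L.
Minimum DO = 9.29 − 5.243 = 4.047 mg/L.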